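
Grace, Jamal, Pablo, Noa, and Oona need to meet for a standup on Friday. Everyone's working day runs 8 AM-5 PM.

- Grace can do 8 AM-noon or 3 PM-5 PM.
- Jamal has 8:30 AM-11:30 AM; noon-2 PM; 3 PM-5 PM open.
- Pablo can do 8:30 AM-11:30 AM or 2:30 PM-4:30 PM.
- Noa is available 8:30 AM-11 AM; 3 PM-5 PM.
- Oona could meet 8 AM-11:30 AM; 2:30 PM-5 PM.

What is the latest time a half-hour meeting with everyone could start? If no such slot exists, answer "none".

Grace ∩ Jamal: 08:30-11:30, 15:00-17:00.
Grace ∩ Jamal ∩ Pablo: 08:30-11:30, 15:00-16:30.
Grace ∩ Jamal ∩ Pablo ∩ Noa: 08:30-11:00, 15:00-16:30.
Grace ∩ Jamal ∩ Pablo ∩ Noa ∩ Oona: 08:30-11:00, 15:00-16:30.
Those are the intersection windows.
The last common window of at least 30 minutes is 15:00-16:30; a 30-minute meeting can start as late as 16:00 and still end by 16:30.

16:00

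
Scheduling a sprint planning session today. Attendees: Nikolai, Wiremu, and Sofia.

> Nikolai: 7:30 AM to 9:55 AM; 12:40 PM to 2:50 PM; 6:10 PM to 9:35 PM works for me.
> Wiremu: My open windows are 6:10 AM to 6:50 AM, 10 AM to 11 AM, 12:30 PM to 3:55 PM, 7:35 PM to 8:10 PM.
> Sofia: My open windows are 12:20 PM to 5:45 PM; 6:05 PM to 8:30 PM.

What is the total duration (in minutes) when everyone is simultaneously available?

Nikolai ∩ Wiremu: 12:40-14:50, 19:35-20:10.
Nikolai ∩ Wiremu ∩ Sofia: 12:40-14:50, 19:35-20:10.
Those are the intersection windows.
Summing the common windows: 130 + 35 = 165 minutes.

165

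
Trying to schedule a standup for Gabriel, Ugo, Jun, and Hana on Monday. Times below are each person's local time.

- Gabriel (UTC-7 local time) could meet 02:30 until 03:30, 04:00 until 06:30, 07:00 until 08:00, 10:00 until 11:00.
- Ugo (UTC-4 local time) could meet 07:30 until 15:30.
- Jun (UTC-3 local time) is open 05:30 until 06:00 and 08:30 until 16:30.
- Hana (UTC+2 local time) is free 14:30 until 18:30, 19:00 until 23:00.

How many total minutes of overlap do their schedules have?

Gabriel in UTC: 09:30-10:30, 11:00-13:30, 14:00-15:00, 17:00-18:00 (add 7h to convert from UTC-7).
Ugo in UTC: 11:30-19:30 (add 4h to convert from UTC-4).
Jun in UTC: 08:30-09:00, 11:30-19:30 (add 3h to convert from UTC-3).
Hana in UTC: 12:30-16:30, 17:00-21:00 (subtract 2h to convert from UTC+2).
Gabriel ∩ Ugo: 11:30-13:30, 14:00-15:00, 17:00-18:00.
Gabriel ∩ Ugo ∩ Jun: 11:30-13:30, 14:00-15:00, 17:00-18:00.
Gabriel ∩ Ugo ∩ Jun ∩ Hana: 12:30-13:30, 14:00-15:00, 17:00-18:00.
So the common availability across everyone is 12:30-13:30, 14:00-15:00, 17:00-18:00.
Summing the common windows: 60 + 60 + 60 = 180 minutes.

180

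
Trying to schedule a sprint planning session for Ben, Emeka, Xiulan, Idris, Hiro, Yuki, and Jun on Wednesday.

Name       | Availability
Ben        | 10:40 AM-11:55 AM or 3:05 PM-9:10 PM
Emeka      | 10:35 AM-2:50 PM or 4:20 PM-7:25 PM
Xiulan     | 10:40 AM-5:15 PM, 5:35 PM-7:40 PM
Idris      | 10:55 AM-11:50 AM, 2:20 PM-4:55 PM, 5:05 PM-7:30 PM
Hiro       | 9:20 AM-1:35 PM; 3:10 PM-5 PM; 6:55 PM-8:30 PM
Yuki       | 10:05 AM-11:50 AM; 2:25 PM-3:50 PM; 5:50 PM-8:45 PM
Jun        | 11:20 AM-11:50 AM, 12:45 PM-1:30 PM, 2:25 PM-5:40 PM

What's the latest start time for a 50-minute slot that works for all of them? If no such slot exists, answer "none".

none

Ben ∩ Emeka: 10:40-11:55, 16:20-19:25.
Ben ∩ Emeka ∩ Xiulan: 10:40-11:55, 16:20-17:15, 17:35-19:25.
Ben ∩ Emeka ∩ Xiulan ∩ Idris: 10:55-11:50, 16:20-16:55, 17:05-17:15, 17:35-19:25.
Ben ∩ Emeka ∩ Xiulan ∩ Idris ∩ Hiro: 10:55-11:50, 16:20-16:55, 18:55-19:25.
Ben ∩ Emeka ∩ Xiulan ∩ Idris ∩ Hiro ∩ Yuki: 10:55-11:50, 18:55-19:25.
Ben ∩ Emeka ∩ Xiulan ∩ Idris ∩ Hiro ∩ Yuki ∩ Jun: 11:20-11:50.
So the common availability across everyone is 11:20-11:50.
No common window is at least 50 minutes long.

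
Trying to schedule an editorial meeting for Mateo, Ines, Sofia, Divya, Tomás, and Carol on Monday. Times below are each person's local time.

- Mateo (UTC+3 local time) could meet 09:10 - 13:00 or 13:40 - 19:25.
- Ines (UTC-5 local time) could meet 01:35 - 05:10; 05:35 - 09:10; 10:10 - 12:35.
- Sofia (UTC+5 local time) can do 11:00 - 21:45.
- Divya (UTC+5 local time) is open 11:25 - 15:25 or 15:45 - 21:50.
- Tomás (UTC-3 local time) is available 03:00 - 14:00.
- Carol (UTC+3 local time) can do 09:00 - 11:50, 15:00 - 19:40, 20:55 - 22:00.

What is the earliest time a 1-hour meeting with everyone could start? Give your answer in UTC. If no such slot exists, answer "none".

Mateo in UTC: 06:10-10:00, 10:40-16:25 (subtract 3h to convert from UTC+3).
Ines in UTC: 06:35-10:10, 10:35-14:10, 15:10-17:35 (add 5h to convert from UTC-5).
Sofia in UTC: 06:00-16:45 (subtract 5h to convert from UTC+5).
Divya in UTC: 06:25-10:25, 10:45-16:50 (subtract 5h to convert from UTC+5).
Tomás in UTC: 06:00-17:00 (add 3h to convert from UTC-3).
Carol in UTC: 06:00-08:50, 12:00-16:40, 17:55-19:00 (subtract 3h to convert from UTC+3).
Mateo ∩ Ines: 06:35-10:00, 10:40-14:10, 15:10-16:25.
Mateo ∩ Ines ∩ Sofia: 06:35-10:00, 10:40-14:10, 15:10-16:25.
Mateo ∩ Ines ∩ Sofia ∩ Divya: 06:35-10:00, 10:45-14:10, 15:10-16:25.
Mateo ∩ Ines ∩ Sofia ∩ Divya ∩ Tomás: 06:35-10:00, 10:45-14:10, 15:10-16:25.
Mateo ∩ Ines ∩ Sofia ∩ Divya ∩ Tomás ∩ Carol: 06:35-08:50, 12:00-14:10, 15:10-16:25.
The first common window of at least 60 minutes is 06:35-08:50, so the earliest start is 06:35.

06:35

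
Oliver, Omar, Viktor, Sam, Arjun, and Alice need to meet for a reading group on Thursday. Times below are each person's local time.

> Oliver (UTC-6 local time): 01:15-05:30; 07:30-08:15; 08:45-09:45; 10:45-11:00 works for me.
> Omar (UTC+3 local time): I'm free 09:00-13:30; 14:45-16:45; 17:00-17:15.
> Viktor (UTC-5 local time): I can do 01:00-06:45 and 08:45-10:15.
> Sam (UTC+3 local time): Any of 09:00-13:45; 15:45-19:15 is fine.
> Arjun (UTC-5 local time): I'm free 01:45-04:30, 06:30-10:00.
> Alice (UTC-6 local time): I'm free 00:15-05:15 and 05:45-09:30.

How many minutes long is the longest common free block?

135

Oliver in UTC: 07:15-11:30, 13:30-14:15, 14:45-15:45, 16:45-17:00 (add 6h to convert from UTC-6).
Omar in UTC: 06:00-10:30, 11:45-13:45, 14:00-14:15 (subtract 3h to convert from UTC+3).
Viktor in UTC: 06:00-11:45, 13:45-15:15 (add 5h to convert from UTC-5).
Sam in UTC: 06:00-10:45, 12:45-16:15 (subtract 3h to convert from UTC+3).
Arjun in UTC: 06:45-09:30, 11:30-15:00 (add 5h to convert from UTC-5).
Alice in UTC: 06:15-11:15, 11:45-15:30 (add 6h to convert from UTC-6).
Oliver ∩ Omar: 07:15-10:30, 13:30-13:45, 14:00-14:15.
Oliver ∩ Omar ∩ Viktor: 07:15-10:30, 14:00-14:15.
Oliver ∩ Omar ∩ Viktor ∩ Sam: 07:15-10:30, 14:00-14:15.
Oliver ∩ Omar ∩ Viktor ∩ Sam ∩ Arjun: 07:15-09:30, 14:00-14:15.
Oliver ∩ Omar ∩ Viktor ∩ Sam ∩ Arjun ∩ Alice: 07:15-09:30, 14:00-14:15.
The longest is 07:15-09:30 at 135 minutes.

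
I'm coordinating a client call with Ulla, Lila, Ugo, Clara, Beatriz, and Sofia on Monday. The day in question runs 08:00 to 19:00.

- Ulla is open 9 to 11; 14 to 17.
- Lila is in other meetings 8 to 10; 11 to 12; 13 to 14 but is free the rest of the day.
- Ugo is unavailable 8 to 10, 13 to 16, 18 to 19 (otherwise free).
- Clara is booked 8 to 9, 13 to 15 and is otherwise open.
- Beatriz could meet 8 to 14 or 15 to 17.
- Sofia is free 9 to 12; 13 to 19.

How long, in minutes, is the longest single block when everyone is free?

Ulla free: 09:00-11:00, 14:00-17:00.
Lila free: 10:00-11:00, 12:00-13:00, 14:00-19:00 (invert busy blocks within the working day).
Ugo free: 10:00-13:00, 16:00-18:00 (invert busy blocks within the working day).
Clara free: 09:00-13:00, 15:00-19:00 (invert busy blocks within the working day).
Beatriz free: 08:00-14:00, 15:00-17:00.
Sofia free: 09:00-12:00, 13:00-19:00.
Ulla ∩ Lila: 10:00-11:00, 14:00-17:00.
Ulla ∩ Lila ∩ Ugo: 10:00-11:00, 16:00-17:00.
Ulla ∩ Lila ∩ Ugo ∩ Clara: 10:00-11:00, 16:00-17:00.
Ulla ∩ Lila ∩ Ugo ∩ Clara ∩ Beatriz: 10:00-11:00, 16:00-17:00.
Ulla ∩ Lila ∩ Ugo ∩ Clara ∩ Beatriz ∩ Sofia: 10:00-11:00, 16:00-17:00.
Those are the intersection windows.
The longest is 10:00-11:00 at 60 minutes.

60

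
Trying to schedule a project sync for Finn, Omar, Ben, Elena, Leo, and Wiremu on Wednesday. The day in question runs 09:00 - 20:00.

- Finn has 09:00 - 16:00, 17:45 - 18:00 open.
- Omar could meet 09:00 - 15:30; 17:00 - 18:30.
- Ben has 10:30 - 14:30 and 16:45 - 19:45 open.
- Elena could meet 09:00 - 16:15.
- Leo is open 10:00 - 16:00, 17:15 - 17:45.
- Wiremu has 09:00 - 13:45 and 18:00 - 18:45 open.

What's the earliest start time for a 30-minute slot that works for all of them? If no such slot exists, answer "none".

Finn ∩ Omar: 09:00-15:30, 17:45-18:00.
Finn ∩ Omar ∩ Ben: 10:30-14:30, 17:45-18:00.
Finn ∩ Omar ∩ Ben ∩ Elena: 10:30-14:30.
Finn ∩ Omar ∩ Ben ∩ Elena ∩ Leo: 10:30-14:30.
Finn ∩ Omar ∩ Ben ∩ Elena ∩ Leo ∩ Wiremu: 10:30-13:45.
The first common window of at least 30 minutes is 10:30-13:45, so the earliest start is 10:30.

10:30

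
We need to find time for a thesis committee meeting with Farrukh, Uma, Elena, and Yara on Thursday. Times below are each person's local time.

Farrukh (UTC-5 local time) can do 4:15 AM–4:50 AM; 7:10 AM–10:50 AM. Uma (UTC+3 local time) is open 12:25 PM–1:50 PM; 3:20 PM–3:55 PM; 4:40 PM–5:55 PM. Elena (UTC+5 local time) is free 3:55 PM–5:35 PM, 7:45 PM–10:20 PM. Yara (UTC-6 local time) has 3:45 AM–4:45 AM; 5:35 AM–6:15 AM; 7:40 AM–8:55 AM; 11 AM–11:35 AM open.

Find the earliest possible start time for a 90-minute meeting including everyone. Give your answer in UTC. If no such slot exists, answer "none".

Farrukh in UTC: 09:15-09:50, 12:10-15:50 (add 5h to convert from UTC-5).
Uma in UTC: 09:25-10:50, 12:20-12:55, 13:40-14:55 (subtract 3h to convert from UTC+3).
Elena in UTC: 10:55-12:35, 14:45-17:20 (subtract 5h to convert from UTC+5).
Yara in UTC: 09:45-10:45, 11:35-12:15, 13:40-14:55, 17:00-17:35 (add 6h to convert from UTC-6).
Farrukh ∩ Uma: 09:25-09:50, 12:20-12:55, 13:40-14:55.
Farrukh ∩ Uma ∩ Elena: 12:20-12:35, 14:45-14:55.
Farrukh ∩ Uma ∩ Elena ∩ Yara: 14:45-14:55.
So the common availability across everyone is 14:45-14:55.
No common window is at least 90 minutes long.

none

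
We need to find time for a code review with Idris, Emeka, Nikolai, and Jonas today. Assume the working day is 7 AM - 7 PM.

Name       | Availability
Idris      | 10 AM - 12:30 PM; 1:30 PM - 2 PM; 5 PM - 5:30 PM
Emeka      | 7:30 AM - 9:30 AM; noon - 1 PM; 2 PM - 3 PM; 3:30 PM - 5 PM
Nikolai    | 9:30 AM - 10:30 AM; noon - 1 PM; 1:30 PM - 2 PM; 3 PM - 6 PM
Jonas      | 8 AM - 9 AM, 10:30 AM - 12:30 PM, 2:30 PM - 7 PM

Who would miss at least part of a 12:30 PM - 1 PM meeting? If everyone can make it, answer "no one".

Idris, Jonas

Idris: not fully free for 12:30-13:00. Emeka: free for 12:30-13:00. Nikolai: free for 12:30-13:00. Jonas: not fully free for 12:30-13:00.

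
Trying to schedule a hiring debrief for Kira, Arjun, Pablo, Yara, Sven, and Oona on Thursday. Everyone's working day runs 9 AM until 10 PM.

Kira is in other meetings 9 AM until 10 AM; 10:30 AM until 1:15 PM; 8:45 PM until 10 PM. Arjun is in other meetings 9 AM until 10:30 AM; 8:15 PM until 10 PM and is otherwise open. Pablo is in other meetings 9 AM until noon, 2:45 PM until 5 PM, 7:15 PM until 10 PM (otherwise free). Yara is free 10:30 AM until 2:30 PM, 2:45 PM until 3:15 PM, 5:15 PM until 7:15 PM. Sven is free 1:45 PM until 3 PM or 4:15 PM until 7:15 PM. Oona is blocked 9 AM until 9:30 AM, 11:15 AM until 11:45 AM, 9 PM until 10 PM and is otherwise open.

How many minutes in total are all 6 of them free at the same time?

Kira free: 10:00-10:30, 13:15-20:45 (invert busy blocks within the working day).
Arjun free: 10:30-20:15 (invert busy blocks within the working day).
Pablo free: 12:00-14:45, 17:00-19:15 (invert busy blocks within the working day).
Yara free: 10:30-14:30, 14:45-15:15, 17:15-19:15.
Sven free: 13:45-15:00, 16:15-19:15.
Oona free: 09:30-11:15, 11:45-21:00 (invert busy blocks within the working day).
Kira ∩ Arjun: 13:15-20:15.
Kira ∩ Arjun ∩ Pablo: 13:15-14:45, 17:00-19:15.
Kira ∩ Arjun ∩ Pablo ∩ Yara: 13:15-14:30, 17:15-19:15.
Kira ∩ Arjun ∩ Pablo ∩ Yara ∩ Sven: 13:45-14:30, 17:15-19:15.
Kira ∩ Arjun ∩ Pablo ∩ Yara ∩ Sven ∩ Oona: 13:45-14:30, 17:15-19:15.
Those are the intersection windows.
Summing the common windows: 45 + 120 = 165 minutes.

165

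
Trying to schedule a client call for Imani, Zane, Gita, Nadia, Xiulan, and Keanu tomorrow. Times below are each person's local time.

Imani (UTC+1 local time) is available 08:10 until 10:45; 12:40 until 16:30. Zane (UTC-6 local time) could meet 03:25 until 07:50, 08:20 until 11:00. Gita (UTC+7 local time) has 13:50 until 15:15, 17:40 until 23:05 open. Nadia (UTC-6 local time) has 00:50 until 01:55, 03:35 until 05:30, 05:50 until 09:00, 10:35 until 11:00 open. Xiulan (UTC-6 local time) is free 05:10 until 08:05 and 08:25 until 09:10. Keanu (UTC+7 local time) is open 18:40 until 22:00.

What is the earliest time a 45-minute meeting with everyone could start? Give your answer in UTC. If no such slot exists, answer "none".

Imani in UTC: 07:10-09:45, 11:40-15:30 (subtract 1h to convert from UTC+1).
Zane in UTC: 09:25-13:50, 14:20-17:00 (add 6h to convert from UTC-6).
Gita in UTC: 06:50-08:15, 10:40-16:05 (subtract 7h to convert from UTC+7).
Nadia in UTC: 06:50-07:55, 09:35-11:30, 11:50-15:00, 16:35-17:00 (add 6h to convert from UTC-6).
Xiulan in UTC: 11:10-14:05, 14:25-15:10 (add 6h to convert from UTC-6).
Keanu in UTC: 11:40-15:00 (subtract 7h to convert from UTC+7).
Imani ∩ Zane: 09:25-09:45, 11:40-13:50, 14:20-15:30.
Imani ∩ Zane ∩ Gita: 11:40-13:50, 14:20-15:30.
Imani ∩ Zane ∩ Gita ∩ Nadia: 11:50-13:50, 14:20-15:00.
Imani ∩ Zane ∩ Gita ∩ Nadia ∩ Xiulan: 11:50-13:50, 14:25-15:00.
Imani ∩ Zane ∩ Gita ∩ Nadia ∩ Xiulan ∩ Keanu: 11:50-13:50, 14:25-15:00.
So the common availability across everyone is 11:50-13:50, 14:25-15:00.
The first common window of at least 45 minutes is 11:50-13:50, so the earliest start is 11:50.

11:50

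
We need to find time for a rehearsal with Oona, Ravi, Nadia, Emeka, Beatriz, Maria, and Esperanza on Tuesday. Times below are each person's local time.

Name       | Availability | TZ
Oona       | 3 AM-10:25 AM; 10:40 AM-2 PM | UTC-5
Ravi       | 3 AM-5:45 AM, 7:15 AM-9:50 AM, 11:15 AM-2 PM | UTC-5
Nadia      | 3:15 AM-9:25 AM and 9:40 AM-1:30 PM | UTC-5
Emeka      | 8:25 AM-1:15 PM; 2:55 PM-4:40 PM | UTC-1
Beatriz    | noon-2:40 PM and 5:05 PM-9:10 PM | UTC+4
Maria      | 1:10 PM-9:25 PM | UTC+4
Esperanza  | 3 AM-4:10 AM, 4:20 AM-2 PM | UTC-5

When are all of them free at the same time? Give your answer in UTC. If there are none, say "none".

09:25-10:40, 13:05-14:15, 16:15-17:10

Oona in UTC: 08:00-15:25, 15:40-19:00 (add 5h to convert from UTC-5).
Ravi in UTC: 08:00-10:45, 12:15-14:50, 16:15-19:00 (add 5h to convert from UTC-5).
Nadia in UTC: 08:15-14:25, 14:40-18:30 (add 5h to convert from UTC-5).
Emeka in UTC: 09:25-14:15, 15:55-17:40 (add 1h to convert from UTC-1).
Beatriz in UTC: 08:00-10:40, 13:05-17:10 (subtract 4h to convert from UTC+4).
Maria in UTC: 09:10-17:25 (subtract 4h to convert from UTC+4).
Esperanza in UTC: 08:00-09:10, 09:20-19:00 (add 5h to convert from UTC-5).
Oona ∩ Ravi: 08:00-10:45, 12:15-14:50, 16:15-19:00.
Oona ∩ Ravi ∩ Nadia: 08:15-10:45, 12:15-14:25, 14:40-14:50, 16:15-18:30.
Oona ∩ Ravi ∩ Nadia ∩ Emeka: 09:25-10:45, 12:15-14:15, 16:15-17:40.
Oona ∩ Ravi ∩ Nadia ∩ Emeka ∩ Beatriz: 09:25-10:40, 13:05-14:15, 16:15-17:10.
Oona ∩ Ravi ∩ Nadia ∩ Emeka ∩ Beatriz ∩ Maria: 09:25-10:40, 13:05-14:15, 16:15-17:10.
Oona ∩ Ravi ∩ Nadia ∩ Emeka ∩ Beatriz ∩ Maria ∩ Esperanza: 09:25-10:40, 13:05-14:15, 16:15-17:10.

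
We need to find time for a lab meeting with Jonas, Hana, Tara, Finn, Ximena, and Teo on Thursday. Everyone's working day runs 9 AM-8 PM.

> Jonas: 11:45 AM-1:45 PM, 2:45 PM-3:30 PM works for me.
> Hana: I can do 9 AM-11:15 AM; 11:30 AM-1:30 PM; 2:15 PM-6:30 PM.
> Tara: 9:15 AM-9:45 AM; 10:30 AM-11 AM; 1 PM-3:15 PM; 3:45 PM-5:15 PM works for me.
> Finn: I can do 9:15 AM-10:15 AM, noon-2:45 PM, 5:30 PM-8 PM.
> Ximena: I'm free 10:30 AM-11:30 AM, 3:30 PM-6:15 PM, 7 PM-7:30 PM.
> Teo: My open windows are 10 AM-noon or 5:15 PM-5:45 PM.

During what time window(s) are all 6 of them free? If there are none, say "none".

none

Jonas ∩ Hana: 11:45-13:30, 14:45-15:30.
Jonas ∩ Hana ∩ Tara: 13:00-13:30, 14:45-15:15.
Jonas ∩ Hana ∩ Tara ∩ Finn: 13:00-13:30.
Jonas ∩ Hana ∩ Tara ∩ Finn ∩ Ximena: ∅.
Jonas ∩ Hana ∩ Tara ∩ Finn ∩ Ximena ∩ Teo: ∅.
There is no time when everyone is free.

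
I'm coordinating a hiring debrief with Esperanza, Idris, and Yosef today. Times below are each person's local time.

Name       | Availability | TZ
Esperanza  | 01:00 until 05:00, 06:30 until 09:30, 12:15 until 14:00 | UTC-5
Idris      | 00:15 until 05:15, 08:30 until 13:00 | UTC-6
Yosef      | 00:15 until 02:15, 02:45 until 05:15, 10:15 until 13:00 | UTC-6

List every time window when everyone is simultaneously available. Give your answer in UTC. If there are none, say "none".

Esperanza in UTC: 06:00-10:00, 11:30-14:30, 17:15-19:00 (add 5h to convert from UTC-5).
Idris in UTC: 06:15-11:15, 14:30-19:00 (add 6h to convert from UTC-6).
Yosef in UTC: 06:15-08:15, 08:45-11:15, 16:15-19:00 (add 6h to convert from UTC-6).
Esperanza ∩ Idris: 06:15-10:00, 17:15-19:00.
Esperanza ∩ Idris ∩ Yosef: 06:15-08:15, 08:45-10:00, 17:15-19:00.

06:15-08:15, 08:45-10:00, 17:15-19:00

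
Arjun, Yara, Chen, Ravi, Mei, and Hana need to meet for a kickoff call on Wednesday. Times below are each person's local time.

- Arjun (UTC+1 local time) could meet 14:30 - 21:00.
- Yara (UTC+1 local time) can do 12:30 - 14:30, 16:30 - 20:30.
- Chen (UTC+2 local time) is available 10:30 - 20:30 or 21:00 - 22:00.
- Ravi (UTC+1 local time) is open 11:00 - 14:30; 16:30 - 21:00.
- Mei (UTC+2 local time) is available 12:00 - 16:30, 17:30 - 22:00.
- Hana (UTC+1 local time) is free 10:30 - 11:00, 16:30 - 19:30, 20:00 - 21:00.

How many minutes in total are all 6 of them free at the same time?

210

Arjun in UTC: 13:30-20:00 (subtract 1h to convert from UTC+1).
Yara in UTC: 11:30-13:30, 15:30-19:30 (subtract 1h to convert from UTC+1).
Chen in UTC: 08:30-18:30, 19:00-20:00 (subtract 2h to convert from UTC+2).
Ravi in UTC: 10:00-13:30, 15:30-20:00 (subtract 1h to convert from UTC+1).
Mei in UTC: 10:00-14:30, 15:30-20:00 (subtract 2h to convert from UTC+2).
Hana in UTC: 09:30-10:00, 15:30-18:30, 19:00-20:00 (subtract 1h to convert from UTC+1).
Arjun ∩ Yara: 15:30-19:30.
Arjun ∩ Yara ∩ Chen: 15:30-18:30, 19:00-19:30.
Arjun ∩ Yara ∩ Chen ∩ Ravi: 15:30-18:30, 19:00-19:30.
Arjun ∩ Yara ∩ Chen ∩ Ravi ∩ Mei: 15:30-18:30, 19:00-19:30.
Arjun ∩ Yara ∩ Chen ∩ Ravi ∩ Mei ∩ Hana: 15:30-18:30, 19:00-19:30.
Summing the common windows: 180 + 30 = 210 minutes.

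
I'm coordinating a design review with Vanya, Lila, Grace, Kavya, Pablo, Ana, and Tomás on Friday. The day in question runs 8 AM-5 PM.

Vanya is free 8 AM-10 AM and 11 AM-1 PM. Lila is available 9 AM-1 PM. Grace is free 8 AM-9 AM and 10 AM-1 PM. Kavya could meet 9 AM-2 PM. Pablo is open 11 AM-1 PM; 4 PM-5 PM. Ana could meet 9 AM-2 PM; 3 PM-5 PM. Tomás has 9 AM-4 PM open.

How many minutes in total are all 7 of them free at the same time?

120

Vanya ∩ Lila: 09:00-10:00, 11:00-13:00.
Vanya ∩ Lila ∩ Grace: 11:00-13:00.
Vanya ∩ Lila ∩ Grace ∩ Kavya: 11:00-13:00.
Vanya ∩ Lila ∩ Grace ∩ Kavya ∩ Pablo: 11:00-13:00.
Vanya ∩ Lila ∩ Grace ∩ Kavya ∩ Pablo ∩ Ana: 11:00-13:00.
Vanya ∩ Lila ∩ Grace ∩ Kavya ∩ Pablo ∩ Ana ∩ Tomás: 11:00-13:00.
That's a single block of 120 minutes.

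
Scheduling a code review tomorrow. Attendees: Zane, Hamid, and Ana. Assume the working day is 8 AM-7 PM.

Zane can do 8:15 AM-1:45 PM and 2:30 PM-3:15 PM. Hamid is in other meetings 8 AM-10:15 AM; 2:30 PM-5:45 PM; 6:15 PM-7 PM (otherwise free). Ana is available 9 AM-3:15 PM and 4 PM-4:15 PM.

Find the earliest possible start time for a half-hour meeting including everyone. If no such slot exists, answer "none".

10:15

Zane free: 08:15-13:45, 14:30-15:15.
Hamid free: 10:15-14:30, 17:45-18:15 (invert busy blocks within the working day).
Ana free: 09:00-15:15, 16:00-16:15.
Zane ∩ Hamid: 10:15-13:45.
Zane ∩ Hamid ∩ Ana: 10:15-13:45.
The first common window of at least 30 minutes is 10:15-13:45, so the earliest start is 10:15.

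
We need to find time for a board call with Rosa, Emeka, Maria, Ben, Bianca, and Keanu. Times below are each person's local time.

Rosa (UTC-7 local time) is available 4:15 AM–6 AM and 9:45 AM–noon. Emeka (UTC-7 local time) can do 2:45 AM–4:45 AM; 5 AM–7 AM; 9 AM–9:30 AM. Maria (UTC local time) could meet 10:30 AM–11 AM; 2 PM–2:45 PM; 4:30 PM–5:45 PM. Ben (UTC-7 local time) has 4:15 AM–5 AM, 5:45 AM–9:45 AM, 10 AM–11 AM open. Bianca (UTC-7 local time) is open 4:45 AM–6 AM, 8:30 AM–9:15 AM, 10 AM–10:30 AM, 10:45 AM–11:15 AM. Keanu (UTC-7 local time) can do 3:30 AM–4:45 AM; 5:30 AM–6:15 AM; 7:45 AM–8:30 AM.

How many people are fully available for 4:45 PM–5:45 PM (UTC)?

Rosa in UTC: 11:15-13:00, 16:45-19:00 (add 7h to convert from UTC-7).
Emeka in UTC: 09:45-11:45, 12:00-14:00, 16:00-16:30 (add 7h to convert from UTC-7).
Maria in UTC: 10:30-11:00, 14:00-14:45, 16:30-17:45.
Ben in UTC: 11:15-12:00, 12:45-16:45, 17:00-18:00 (add 7h to convert from UTC-7).
Bianca in UTC: 11:45-13:00, 15:30-16:15, 17:00-17:30, 17:45-18:15 (add 7h to convert from UTC-7).
Keanu in UTC: 10:30-11:45, 12:30-13:15, 14:45-15:30 (add 7h to convert from UTC-7).
Rosa and Maria can make the full 16:45-17:45 slot — that's 2.

2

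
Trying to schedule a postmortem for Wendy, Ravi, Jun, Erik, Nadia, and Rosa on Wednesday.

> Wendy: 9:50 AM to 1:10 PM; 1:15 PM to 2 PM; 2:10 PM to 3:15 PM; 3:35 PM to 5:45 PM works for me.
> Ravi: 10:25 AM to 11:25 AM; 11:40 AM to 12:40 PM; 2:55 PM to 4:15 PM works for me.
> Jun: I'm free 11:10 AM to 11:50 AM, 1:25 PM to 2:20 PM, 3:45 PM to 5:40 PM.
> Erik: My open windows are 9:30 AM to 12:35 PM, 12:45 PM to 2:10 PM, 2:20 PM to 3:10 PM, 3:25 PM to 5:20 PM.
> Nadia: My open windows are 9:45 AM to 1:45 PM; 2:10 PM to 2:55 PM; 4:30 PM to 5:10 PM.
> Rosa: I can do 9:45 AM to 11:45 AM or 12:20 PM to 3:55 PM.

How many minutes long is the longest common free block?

Wendy ∩ Ravi: 10:25-11:25, 11:40-12:40, 14:55-15:15, 15:35-16:15.
Wendy ∩ Ravi ∩ Jun: 11:10-11:25, 11:40-11:50, 15:45-16:15.
Wendy ∩ Ravi ∩ Jun ∩ Erik: 11:10-11:25, 11:40-11:50, 15:45-16:15.
Wendy ∩ Ravi ∩ Jun ∩ Erik ∩ Nadia: 11:10-11:25, 11:40-11:50.
Wendy ∩ Ravi ∩ Jun ∩ Erik ∩ Nadia ∩ Rosa: 11:10-11:25, 11:40-11:45.
Those are the intersection windows.
The longest is 11:10-11:25 at 15 minutes.

15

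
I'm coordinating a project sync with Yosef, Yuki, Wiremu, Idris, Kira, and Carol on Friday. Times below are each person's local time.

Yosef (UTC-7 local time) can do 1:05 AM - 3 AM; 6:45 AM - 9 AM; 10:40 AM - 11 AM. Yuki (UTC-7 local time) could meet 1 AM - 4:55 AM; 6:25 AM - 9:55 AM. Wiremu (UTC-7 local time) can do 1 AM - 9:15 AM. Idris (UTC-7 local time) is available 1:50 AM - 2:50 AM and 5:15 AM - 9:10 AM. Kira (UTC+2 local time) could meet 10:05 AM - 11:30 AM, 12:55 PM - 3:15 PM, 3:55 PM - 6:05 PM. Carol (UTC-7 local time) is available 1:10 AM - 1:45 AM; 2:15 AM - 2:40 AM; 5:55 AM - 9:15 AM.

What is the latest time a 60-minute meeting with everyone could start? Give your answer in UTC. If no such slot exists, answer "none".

15:00

Yosef in UTC: 08:05-10:00, 13:45-16:00, 17:40-18:00 (add 7h to convert from UTC-7).
Yuki in UTC: 08:00-11:55, 13:25-16:55 (add 7h to convert from UTC-7).
Wiremu in UTC: 08:00-16:15 (add 7h to convert from UTC-7).
Idris in UTC: 08:50-09:50, 12:15-16:10 (add 7h to convert from UTC-7).
Kira in UTC: 08:05-09:30, 10:55-13:15, 13:55-16:05 (subtract 2h to convert from UTC+2).
Carol in UTC: 08:10-08:45, 09:15-09:40, 12:55-16:15 (add 7h to convert from UTC-7).
Yosef ∩ Yuki: 08:05-10:00, 13:45-16:00.
Yosef ∩ Yuki ∩ Wiremu: 08:05-10:00, 13:45-16:00.
Yosef ∩ Yuki ∩ Wiremu ∩ Idris: 08:50-09:50, 13:45-16:00.
Yosef ∩ Yuki ∩ Wiremu ∩ Idris ∩ Kira: 08:50-09:30, 13:55-16:00.
Yosef ∩ Yuki ∩ Wiremu ∩ Idris ∩ Kira ∩ Carol: 09:15-09:30, 13:55-16:00.
The last common window of at least 60 minutes is 13:55-16:00; a 60-minute meeting can start as late as 15:00 and still end by 16:00.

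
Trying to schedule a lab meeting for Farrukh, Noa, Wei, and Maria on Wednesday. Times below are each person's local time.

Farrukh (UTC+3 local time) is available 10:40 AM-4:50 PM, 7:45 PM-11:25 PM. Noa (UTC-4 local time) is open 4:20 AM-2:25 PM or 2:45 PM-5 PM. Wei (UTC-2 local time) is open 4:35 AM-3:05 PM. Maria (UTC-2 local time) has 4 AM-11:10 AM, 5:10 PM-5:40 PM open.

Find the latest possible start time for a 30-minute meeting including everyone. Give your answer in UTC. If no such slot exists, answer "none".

Farrukh in UTC: 07:40-13:50, 16:45-20:25 (subtract 3h to convert from UTC+3).
Noa in UTC: 08:20-18:25, 18:45-21:00 (add 4h to convert from UTC-4).
Wei in UTC: 06:35-17:05 (add 2h to convert from UTC-2).
Maria in UTC: 06:00-13:10, 19:10-19:40 (add 2h to convert from UTC-2).
Farrukh ∩ Noa: 08:20-13:50, 16:45-18:25, 18:45-20:25.
Farrukh ∩ Noa ∩ Wei: 08:20-13:50, 16:45-17:05.
Farrukh ∩ Noa ∩ Wei ∩ Maria: 08:20-13:10.
The last common window of at least 30 minutes is 08:20-13:10; a 30-minute meeting can start as late as 12:40 and still end by 13:10.

12:40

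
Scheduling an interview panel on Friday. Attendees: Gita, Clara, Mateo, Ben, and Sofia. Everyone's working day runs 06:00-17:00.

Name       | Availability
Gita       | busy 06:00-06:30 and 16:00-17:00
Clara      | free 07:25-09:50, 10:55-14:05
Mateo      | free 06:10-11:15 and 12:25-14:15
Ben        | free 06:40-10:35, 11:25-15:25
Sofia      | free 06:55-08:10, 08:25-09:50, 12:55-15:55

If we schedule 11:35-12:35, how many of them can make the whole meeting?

3

Gita free: 06:30-16:00 (invert busy blocks within the working day).
Clara free: 07:25-09:50, 10:55-14:05.
Mateo free: 06:10-11:15, 12:25-14:15.
Ben free: 06:40-10:35, 11:25-15:25.
Sofia free: 06:55-08:10, 08:25-09:50, 12:55-15:55.
Gita, Clara, and Ben can make the full 11:35-12:35 slot — that's 3.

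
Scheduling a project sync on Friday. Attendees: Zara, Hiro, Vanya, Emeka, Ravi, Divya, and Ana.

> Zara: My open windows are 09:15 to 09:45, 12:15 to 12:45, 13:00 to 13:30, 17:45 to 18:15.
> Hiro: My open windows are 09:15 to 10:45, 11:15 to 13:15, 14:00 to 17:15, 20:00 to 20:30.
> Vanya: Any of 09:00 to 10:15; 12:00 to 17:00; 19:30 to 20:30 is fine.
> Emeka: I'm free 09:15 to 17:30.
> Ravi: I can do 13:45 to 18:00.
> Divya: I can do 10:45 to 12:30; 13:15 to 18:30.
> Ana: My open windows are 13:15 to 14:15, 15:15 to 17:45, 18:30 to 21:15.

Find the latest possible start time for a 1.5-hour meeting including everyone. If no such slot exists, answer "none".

Zara ∩ Hiro: 09:15-09:45, 12:15-12:45, 13:00-13:15.
Zara ∩ Hiro ∩ Vanya: 09:15-09:45, 12:15-12:45, 13:00-13:15.
Zara ∩ Hiro ∩ Vanya ∩ Emeka: 09:15-09:45, 12:15-12:45, 13:00-13:15.
Zara ∩ Hiro ∩ Vanya ∩ Emeka ∩ Ravi: ∅.
Zara ∩ Hiro ∩ Vanya ∩ Emeka ∩ Ravi ∩ Divya: ∅.
Zara ∩ Hiro ∩ Vanya ∩ Emeka ∩ Ravi ∩ Divya ∩ Ana: ∅.
There is no time when everyone is free.
No common window is at least 90 minutes long.

none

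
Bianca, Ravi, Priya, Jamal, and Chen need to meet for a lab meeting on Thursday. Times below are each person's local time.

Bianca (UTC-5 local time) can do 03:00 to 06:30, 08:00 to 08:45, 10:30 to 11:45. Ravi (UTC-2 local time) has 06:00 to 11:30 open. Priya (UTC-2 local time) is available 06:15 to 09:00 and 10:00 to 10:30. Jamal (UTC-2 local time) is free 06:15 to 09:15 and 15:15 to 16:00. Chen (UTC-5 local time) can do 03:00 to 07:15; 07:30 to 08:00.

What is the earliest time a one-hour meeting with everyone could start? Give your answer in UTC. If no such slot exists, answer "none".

Bianca in UTC: 08:00-11:30, 13:00-13:45, 15:30-16:45 (add 5h to convert from UTC-5).
Ravi in UTC: 08:00-13:30 (add 2h to convert from UTC-2).
Priya in UTC: 08:15-11:00, 12:00-12:30 (add 2h to convert from UTC-2).
Jamal in UTC: 08:15-11:15, 17:15-18:00 (add 2h to convert from UTC-2).
Chen in UTC: 08:00-12:15, 12:30-13:00 (add 5h to convert from UTC-5).
Bianca ∩ Ravi: 08:00-11:30, 13:00-13:30.
Bianca ∩ Ravi ∩ Priya: 08:15-11:00.
Bianca ∩ Ravi ∩ Priya ∩ Jamal: 08:15-11:00.
Bianca ∩ Ravi ∩ Priya ∩ Jamal ∩ Chen: 08:15-11:00.
The first common window of at least 60 minutes is 08:15-11:00, so the earliest start is 08:15.

08:15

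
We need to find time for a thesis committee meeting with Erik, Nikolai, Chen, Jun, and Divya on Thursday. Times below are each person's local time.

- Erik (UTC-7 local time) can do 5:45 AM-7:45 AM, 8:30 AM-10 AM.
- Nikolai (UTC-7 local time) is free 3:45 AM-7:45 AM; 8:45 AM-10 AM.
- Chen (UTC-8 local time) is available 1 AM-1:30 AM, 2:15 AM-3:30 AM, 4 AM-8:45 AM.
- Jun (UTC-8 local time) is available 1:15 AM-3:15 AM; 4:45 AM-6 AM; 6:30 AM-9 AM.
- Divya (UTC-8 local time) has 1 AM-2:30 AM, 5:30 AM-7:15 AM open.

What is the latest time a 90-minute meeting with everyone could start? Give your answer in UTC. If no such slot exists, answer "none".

Erik in UTC: 12:45-14:45, 15:30-17:00 (add 7h to convert from UTC-7).
Nikolai in UTC: 10:45-14:45, 15:45-17:00 (add 7h to convert from UTC-7).
Chen in UTC: 09:00-09:30, 10:15-11:30, 12:00-16:45 (add 8h to convert from UTC-8).
Jun in UTC: 09:15-11:15, 12:45-14:00, 14:30-17:00 (add 8h to convert from UTC-8).
Divya in UTC: 09:00-10:30, 13:30-15:15 (add 8h to convert from UTC-8).
Erik ∩ Nikolai: 12:45-14:45, 15:45-17:00.
Erik ∩ Nikolai ∩ Chen: 12:45-14:45, 15:45-16:45.
Erik ∩ Nikolai ∩ Chen ∩ Jun: 12:45-14:00, 14:30-14:45, 15:45-16:45.
Erik ∩ Nikolai ∩ Chen ∩ Jun ∩ Divya: 13:30-14:00, 14:30-14:45.
No common window is at least 90 minutes long.

none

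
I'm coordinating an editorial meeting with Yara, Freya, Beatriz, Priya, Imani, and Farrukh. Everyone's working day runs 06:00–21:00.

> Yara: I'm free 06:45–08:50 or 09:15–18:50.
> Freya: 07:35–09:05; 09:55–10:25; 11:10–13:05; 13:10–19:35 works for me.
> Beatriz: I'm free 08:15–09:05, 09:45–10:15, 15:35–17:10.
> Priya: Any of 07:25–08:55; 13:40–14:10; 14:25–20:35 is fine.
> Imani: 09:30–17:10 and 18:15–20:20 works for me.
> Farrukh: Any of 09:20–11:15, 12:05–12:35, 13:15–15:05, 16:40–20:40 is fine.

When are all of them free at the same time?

Yara ∩ Freya: 07:35-08:50, 09:55-10:25, 11:10-13:05, 13:10-18:50.
Yara ∩ Freya ∩ Beatriz: 08:15-08:50, 09:55-10:15, 15:35-17:10.
Yara ∩ Freya ∩ Beatriz ∩ Priya: 08:15-08:50, 15:35-17:10.
Yara ∩ Freya ∩ Beatriz ∩ Priya ∩ Imani: 15:35-17:10.
Yara ∩ Freya ∩ Beatriz ∩ Priya ∩ Imani ∩ Farrukh: 16:40-17:10.
Those are the intersection windows.

16:40-17:10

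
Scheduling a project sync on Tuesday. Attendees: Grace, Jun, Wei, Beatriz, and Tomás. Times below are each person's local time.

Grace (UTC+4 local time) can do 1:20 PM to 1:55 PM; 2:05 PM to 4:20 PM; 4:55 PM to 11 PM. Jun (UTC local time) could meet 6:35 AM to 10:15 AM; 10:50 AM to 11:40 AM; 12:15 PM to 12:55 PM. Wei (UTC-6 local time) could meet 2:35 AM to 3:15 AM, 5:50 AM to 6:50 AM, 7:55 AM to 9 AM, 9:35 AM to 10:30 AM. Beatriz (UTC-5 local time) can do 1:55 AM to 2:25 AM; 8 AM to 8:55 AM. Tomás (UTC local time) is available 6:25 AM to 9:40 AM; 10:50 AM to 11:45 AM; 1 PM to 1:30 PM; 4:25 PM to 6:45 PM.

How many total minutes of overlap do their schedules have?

Grace in UTC: 09:20-09:55, 10:05-12:20, 12:55-19:00 (subtract 4h to convert from UTC+4).
Jun in UTC: 06:35-10:15, 10:50-11:40, 12:15-12:55.
Wei in UTC: 08:35-09:15, 11:50-12:50, 13:55-15:00, 15:35-16:30 (add 6h to convert from UTC-6).
Beatriz in UTC: 06:55-07:25, 13:00-13:55 (add 5h to convert from UTC-5).
Tomás in UTC: 06:25-09:40, 10:50-11:45, 13:00-13:30, 16:25-18:45.
Grace ∩ Jun: 09:20-09:55, 10:05-10:15, 10:50-11:40, 12:15-12:20.
Grace ∩ Jun ∩ Wei: 12:15-12:20.
Grace ∩ Jun ∩ Wei ∩ Beatriz: ∅.
Grace ∩ Jun ∩ Wei ∩ Beatriz ∩ Tomás: ∅.
There is no time when everyone is free.
There is no common window, so the total is 0 minutes.

0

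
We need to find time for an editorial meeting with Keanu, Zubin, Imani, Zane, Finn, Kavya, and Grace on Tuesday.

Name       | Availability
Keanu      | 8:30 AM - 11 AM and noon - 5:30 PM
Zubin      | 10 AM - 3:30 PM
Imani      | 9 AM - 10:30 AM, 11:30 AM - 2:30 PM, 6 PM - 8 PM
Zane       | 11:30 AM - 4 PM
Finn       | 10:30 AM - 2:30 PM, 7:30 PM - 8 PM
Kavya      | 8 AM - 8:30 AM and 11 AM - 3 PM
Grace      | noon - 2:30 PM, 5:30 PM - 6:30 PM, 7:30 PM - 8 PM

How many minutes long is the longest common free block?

Keanu ∩ Zubin: 10:00-11:00, 12:00-15:30.
Keanu ∩ Zubin ∩ Imani: 10:00-10:30, 12:00-14:30.
Keanu ∩ Zubin ∩ Imani ∩ Zane: 12:00-14:30.
Keanu ∩ Zubin ∩ Imani ∩ Zane ∩ Finn: 12:00-14:30.
Keanu ∩ Zubin ∩ Imani ∩ Zane ∩ Finn ∩ Kavya: 12:00-14:30.
Keanu ∩ Zubin ∩ Imani ∩ Zane ∩ Finn ∩ Kavya ∩ Grace: 12:00-14:30.
The longest is 12:00-14:30 at 150 minutes.

150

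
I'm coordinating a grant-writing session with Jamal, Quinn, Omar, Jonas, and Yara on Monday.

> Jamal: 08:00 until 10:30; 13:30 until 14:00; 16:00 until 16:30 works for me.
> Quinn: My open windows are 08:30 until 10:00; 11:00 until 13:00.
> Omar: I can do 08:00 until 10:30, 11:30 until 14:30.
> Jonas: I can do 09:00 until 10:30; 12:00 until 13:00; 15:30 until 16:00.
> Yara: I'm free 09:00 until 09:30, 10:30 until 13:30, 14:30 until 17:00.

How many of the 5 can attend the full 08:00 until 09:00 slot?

2

Jamal and Omar can make the full 08:00-09:00 slot — that's 2.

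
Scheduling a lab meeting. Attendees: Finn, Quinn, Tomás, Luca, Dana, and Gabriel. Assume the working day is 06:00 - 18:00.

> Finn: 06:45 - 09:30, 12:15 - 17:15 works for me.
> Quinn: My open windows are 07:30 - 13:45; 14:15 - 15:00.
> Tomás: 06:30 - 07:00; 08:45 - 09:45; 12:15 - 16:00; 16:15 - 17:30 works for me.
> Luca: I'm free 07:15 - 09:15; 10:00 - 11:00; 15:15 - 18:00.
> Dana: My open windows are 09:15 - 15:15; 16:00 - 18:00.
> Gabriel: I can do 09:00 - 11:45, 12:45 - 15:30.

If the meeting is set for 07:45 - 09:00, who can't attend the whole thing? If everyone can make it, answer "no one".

Dana, Gabriel, Tomás

Finn: free for 07:45-09:00. Quinn: free for 07:45-09:00. Tomás: not fully free for 07:45-09:00. Luca: free for 07:45-09:00. Dana: not fully free for 07:45-09:00. Gabriel: not fully free for 07:45-09:00.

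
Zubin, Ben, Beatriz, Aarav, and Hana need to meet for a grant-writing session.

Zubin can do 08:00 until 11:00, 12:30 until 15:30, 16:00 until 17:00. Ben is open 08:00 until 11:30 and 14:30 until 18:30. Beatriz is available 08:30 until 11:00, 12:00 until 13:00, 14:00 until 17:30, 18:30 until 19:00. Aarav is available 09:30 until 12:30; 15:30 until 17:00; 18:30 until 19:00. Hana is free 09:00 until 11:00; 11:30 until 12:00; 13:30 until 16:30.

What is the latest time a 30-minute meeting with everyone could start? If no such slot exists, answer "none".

16:00

Zubin ∩ Ben: 08:00-11:00, 14:30-15:30, 16:00-17:00.
Zubin ∩ Ben ∩ Beatriz: 08:30-11:00, 14:30-15:30, 16:00-17:00.
Zubin ∩ Ben ∩ Beatriz ∩ Aarav: 09:30-11:00, 16:00-17:00.
Zubin ∩ Ben ∩ Beatriz ∩ Aarav ∩ Hana: 09:30-11:00, 16:00-16:30.
The last common window of at least 30 minutes is 16:00-16:30; a 30-minute meeting can start as late as 16:00 and still end by 16:30.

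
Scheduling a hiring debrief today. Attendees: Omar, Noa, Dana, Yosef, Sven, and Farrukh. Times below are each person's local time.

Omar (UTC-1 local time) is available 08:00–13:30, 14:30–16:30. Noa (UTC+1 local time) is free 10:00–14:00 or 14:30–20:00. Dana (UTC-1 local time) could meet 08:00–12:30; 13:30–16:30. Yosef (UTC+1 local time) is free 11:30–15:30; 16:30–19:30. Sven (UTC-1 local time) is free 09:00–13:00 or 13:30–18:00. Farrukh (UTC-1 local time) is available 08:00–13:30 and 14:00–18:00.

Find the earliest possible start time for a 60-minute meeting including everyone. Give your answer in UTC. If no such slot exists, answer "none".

Omar in UTC: 09:00-14:30, 15:30-17:30 (add 1h to convert from UTC-1).
Noa in UTC: 09:00-13:00, 13:30-19:00 (subtract 1h to convert from UTC+1).
Dana in UTC: 09:00-13:30, 14:30-17:30 (add 1h to convert from UTC-1).
Yosef in UTC: 10:30-14:30, 15:30-18:30 (subtract 1h to convert from UTC+1).
Sven in UTC: 10:00-14:00, 14:30-19:00 (add 1h to convert from UTC-1).
Farrukh in UTC: 09:00-14:30, 15:00-19:00 (add 1h to convert from UTC-1).
Omar ∩ Noa: 09:00-13:00, 13:30-14:30, 15:30-17:30.
Omar ∩ Noa ∩ Dana: 09:00-13:00, 15:30-17:30.
Omar ∩ Noa ∩ Dana ∩ Yosef: 10:30-13:00, 15:30-17:30.
Omar ∩ Noa ∩ Dana ∩ Yosef ∩ Sven: 10:30-13:00, 15:30-17:30.
Omar ∩ Noa ∩ Dana ∩ Yosef ∩ Sven ∩ Farrukh: 10:30-13:00, 15:30-17:30.
The first common window of at least 60 minutes is 10:30-13:00, so the earliest start is 10:30.

10:30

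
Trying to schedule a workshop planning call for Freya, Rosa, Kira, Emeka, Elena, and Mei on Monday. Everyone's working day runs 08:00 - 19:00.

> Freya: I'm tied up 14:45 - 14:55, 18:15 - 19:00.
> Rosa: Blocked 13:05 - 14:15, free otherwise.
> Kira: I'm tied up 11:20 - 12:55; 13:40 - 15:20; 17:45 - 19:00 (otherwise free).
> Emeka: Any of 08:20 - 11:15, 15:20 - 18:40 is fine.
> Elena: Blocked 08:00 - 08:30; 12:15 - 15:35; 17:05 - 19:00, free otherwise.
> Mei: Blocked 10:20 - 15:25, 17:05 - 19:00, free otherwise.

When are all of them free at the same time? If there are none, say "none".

Freya free: 08:00-14:45, 14:55-18:15 (invert busy blocks within the working day).
Rosa free: 08:00-13:05, 14:15-19:00 (invert busy blocks within the working day).
Kira free: 08:00-11:20, 12:55-13:40, 15:20-17:45 (invert busy blocks within the working day).
Emeka free: 08:20-11:15, 15:20-18:40.
Elena free: 08:30-12:15, 15:35-17:05 (invert busy blocks within the working day).
Mei free: 08:00-10:20, 15:25-17:05 (invert busy blocks within the working day).
Freya ∩ Rosa: 08:00-13:05, 14:15-14:45, 14:55-18:15.
Freya ∩ Rosa ∩ Kira: 08:00-11:20, 12:55-13:05, 15:20-17:45.
Freya ∩ Rosa ∩ Kira ∩ Emeka: 08:20-11:15, 15:20-17:45.
Freya ∩ Rosa ∩ Kira ∩ Emeka ∩ Elena: 08:30-11:15, 15:35-17:05.
Freya ∩ Rosa ∩ Kira ∩ Emeka ∩ Elena ∩ Mei: 08:30-10:20, 15:35-17:05.

08:30-10:20, 15:35-17:05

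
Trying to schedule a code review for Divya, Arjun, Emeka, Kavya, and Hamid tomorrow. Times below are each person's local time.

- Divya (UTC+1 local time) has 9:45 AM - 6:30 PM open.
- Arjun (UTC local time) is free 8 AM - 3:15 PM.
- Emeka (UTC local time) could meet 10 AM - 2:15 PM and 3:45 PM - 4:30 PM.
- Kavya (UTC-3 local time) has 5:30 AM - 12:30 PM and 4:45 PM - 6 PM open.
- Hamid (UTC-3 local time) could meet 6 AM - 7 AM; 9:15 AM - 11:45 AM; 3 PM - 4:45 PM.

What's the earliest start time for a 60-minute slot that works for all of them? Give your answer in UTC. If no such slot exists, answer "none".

Divya in UTC: 08:45-17:30 (subtract 1h to convert from UTC+1).
Arjun in UTC: 08:00-15:15.
Emeka in UTC: 10:00-14:15, 15:45-16:30.
Kavya in UTC: 08:30-15:30, 19:45-21:00 (add 3h to convert from UTC-3).
Hamid in UTC: 09:00-10:00, 12:15-14:45, 18:00-19:45 (add 3h to convert from UTC-3).
Divya ∩ Arjun: 08:45-15:15.
Divya ∩ Arjun ∩ Emeka: 10:00-14:15.
Divya ∩ Arjun ∩ Emeka ∩ Kavya: 10:00-14:15.
Divya ∩ Arjun ∩ Emeka ∩ Kavya ∩ Hamid: 12:15-14:15.
The first common window of at least 60 minutes is 12:15-14:15, so the earliest start is 12:15.

12:15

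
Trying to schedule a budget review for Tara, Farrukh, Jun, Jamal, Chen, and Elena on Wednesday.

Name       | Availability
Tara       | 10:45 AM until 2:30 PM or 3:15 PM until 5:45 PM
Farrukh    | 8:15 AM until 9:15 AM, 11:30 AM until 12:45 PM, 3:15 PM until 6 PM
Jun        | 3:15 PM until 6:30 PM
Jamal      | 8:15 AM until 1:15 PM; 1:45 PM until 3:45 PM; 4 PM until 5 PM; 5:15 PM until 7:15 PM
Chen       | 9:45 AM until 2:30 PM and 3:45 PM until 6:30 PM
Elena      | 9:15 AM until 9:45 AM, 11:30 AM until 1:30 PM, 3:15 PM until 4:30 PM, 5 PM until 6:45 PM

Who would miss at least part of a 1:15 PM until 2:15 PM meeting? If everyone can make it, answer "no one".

Tara: free for 13:15-14:15. Farrukh: not fully free for 13:15-14:15. Jun: not fully free for 13:15-14:15. Jamal: not fully free for 13:15-14:15. Chen: free for 13:15-14:15. Elena: not fully free for 13:15-14:15.

Elena, Farrukh, Jamal, Jun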